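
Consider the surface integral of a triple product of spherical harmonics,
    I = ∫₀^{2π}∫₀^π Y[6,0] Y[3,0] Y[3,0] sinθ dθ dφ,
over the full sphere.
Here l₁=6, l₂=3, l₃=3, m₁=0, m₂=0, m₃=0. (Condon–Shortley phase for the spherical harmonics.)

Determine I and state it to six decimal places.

0.237088

m-sum 0 ✓  L=12 even ✓  3≤3≤9 ✓
Π(2lᵢ+1) = 13×7×7 = 637
triangle coeff Δ(6,3,3) = 1/12012
Σ_t [3,3]: t=3:−1/1296 = -1/1296
(3j)²=100/3003 [(6 3 3; 0 0 0)], sign=+1
(m-triple is (0,0,0) — same symbol as above.)
⇒ 4πI² = 10000/14157
I = (+1)√(10000/14157/(4π)) = 0.23708793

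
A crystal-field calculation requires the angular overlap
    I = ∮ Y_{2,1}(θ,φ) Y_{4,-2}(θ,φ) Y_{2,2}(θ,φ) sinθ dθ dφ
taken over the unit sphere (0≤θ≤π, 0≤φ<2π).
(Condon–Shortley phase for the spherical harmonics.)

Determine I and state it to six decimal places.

Σmᵢ = 1 ≠ 0, so the φ-integral vanishes; I = 0

0.000000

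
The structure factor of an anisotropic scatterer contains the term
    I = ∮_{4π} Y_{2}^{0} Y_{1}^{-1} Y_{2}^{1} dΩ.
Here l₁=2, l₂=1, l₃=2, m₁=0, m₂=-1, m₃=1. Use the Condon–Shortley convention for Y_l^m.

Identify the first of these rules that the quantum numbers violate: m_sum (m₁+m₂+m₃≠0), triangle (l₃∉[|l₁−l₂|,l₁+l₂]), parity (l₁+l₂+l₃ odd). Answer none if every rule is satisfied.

m₁+m₂+m₃ = 0 − 1 + 1 = 0  ✓
triangle: |2−1|=1 ≤ l₃=2 ≤ 2+1=3  ✓
parity: l₁+l₂+l₃ = 5 is odd  ✗

parity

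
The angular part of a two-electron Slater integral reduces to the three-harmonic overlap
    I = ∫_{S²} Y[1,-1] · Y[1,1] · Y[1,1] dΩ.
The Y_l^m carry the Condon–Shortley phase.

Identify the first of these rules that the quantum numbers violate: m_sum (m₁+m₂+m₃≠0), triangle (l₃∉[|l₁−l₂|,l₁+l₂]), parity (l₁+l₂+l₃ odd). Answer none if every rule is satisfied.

m₁+m₂+m₃ = -1 + 1 + 1 = 1  ✗
triangle: |1−1|=0 ≤ l₃=1 ≤ 1+1=2
parity: l₁+l₂+l₃ = 3 is odd

m_sum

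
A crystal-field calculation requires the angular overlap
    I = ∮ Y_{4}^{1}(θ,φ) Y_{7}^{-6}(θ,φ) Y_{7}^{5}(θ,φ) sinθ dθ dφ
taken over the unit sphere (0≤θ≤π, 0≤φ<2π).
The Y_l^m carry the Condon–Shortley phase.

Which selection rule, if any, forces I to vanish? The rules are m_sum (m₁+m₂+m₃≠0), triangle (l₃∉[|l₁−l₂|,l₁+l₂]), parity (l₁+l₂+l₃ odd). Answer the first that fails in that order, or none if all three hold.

Σmᵢ = 0  ✓
l₃∈[|l₁−l₂|,l₁+l₂]=[3,11], have l₃=7  ✓
Σlᵢ = 18 ⇒ even  ✓

none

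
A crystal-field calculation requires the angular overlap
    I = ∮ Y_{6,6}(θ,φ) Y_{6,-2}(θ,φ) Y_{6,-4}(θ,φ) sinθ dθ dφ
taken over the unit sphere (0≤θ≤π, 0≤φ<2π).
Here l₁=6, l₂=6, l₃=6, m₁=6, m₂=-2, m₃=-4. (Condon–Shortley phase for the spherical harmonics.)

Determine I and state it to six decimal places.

-0.158872

Checks pass: Σm=0; 18 even; l₃=6∈[0,12].
(2·6+1)(2·6+1)(2·6+1) = 2197
Δ: 6! 6! 6! / 19! → 1/325909584
sum: t=0:+1/373248000 t=1:−1/1728000 t=2:+1/110592 t=3:−1/46656 t=4:+1/110592 t=5:−1/1728000 t=6:+1/373248000 = -7/1555200
3j²(6 6 6; 0 0 0) = Δ·Π!·Σ² = 400/46189  (sign -1)
sum: t=0:+1/24883200 = 1/24883200
3j²(6 6 6; 6 -2 -4) = Δ·Π!·Σ² = 70/4199  (sign +1)
combine: 4πI² = 2197·400/46189·70/4199 = 364000/1147619
take √, sign -1: I = -0.15887183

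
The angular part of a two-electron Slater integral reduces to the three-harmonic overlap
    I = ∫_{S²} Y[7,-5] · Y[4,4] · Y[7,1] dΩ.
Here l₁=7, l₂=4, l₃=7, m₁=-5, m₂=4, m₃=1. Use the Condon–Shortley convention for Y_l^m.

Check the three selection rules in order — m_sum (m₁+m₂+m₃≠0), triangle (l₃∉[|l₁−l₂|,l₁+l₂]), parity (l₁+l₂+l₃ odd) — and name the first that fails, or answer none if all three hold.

none

azimuthal sum: -5 + 4 + 1 = 0  ✓
3 ≤ 7 ≤ 11 (triangle on l)  ✓
L = 7 + 4 + 7 = 18 (even)  ✓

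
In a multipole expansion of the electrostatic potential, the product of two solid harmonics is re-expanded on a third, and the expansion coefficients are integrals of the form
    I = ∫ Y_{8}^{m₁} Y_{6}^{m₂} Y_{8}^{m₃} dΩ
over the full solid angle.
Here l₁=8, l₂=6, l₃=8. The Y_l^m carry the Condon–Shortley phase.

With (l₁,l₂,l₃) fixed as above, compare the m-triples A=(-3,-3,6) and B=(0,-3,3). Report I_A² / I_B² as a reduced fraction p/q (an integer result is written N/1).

39/704

Shared (l₁,l₂,l₃)=(8,6,8): N and (l;000)² cancel in I_A²/I_B².
A: Δ = 6!·10!·6!/23! = 1/13742520792; Racah Σ t=1..3: t=1:−1/20901888000 t=2:+1/2090188800 t=3:−1/2090188800 = -1/20901888000; ⇒ 3j(8 6 8; -3 -3 6)² = 9/29716, sgn -1
B: Δ = 6!·10!·6!/23! = 1/13742520792; Racah Σ t=0..3: t=0:+1/2090188800 t=1:−1/174182400 t=2:+1/99532800 t=3:−1/373248000 = 11/5225472000; ⇒ 3j(8 6 8; 0 -3 3)² = 528/96577, sgn -1
I_A²/I_B² = (9/29716)/(528/96577) = 39/704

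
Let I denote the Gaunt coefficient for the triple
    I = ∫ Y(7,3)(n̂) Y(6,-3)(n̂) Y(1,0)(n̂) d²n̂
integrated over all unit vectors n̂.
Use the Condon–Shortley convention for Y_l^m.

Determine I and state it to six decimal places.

Checks pass: Σm=0; 14 even; l₃=1∈[1,13].
(2·7+1)(2·6+1)(2·1+1) = 585
Δ: 12! 2! 0! / 15! → 1/1365
sum: t=6:+1/518400 = 1/518400
3j²(7 6 1; 0 0 0) = Δ·Π!·Σ² = 7/195  (sign -1)
sum: t=3:−1/2177280 = -1/2177280
3j²(7 6 1; 3 -3 0) = Δ·Π!·Σ² = 8/273  (sign +1)
combine: 4πI² = 585·7/195·8/273 = 8/13
take √, sign -1: I = -0.22129336

-0.221293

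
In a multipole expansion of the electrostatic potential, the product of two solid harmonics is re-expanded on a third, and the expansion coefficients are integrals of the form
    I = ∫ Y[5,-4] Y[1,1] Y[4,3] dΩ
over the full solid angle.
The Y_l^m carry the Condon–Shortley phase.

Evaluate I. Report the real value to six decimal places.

0.294638

Rules hold: Σm=0, L=10 even, 4≤4≤6.
N = 11·3·9 = 297
Δ = 2!·8!·0!/11! = 1/495
Racah Σ t=1..1: t=1:−1/576 = -1/576
⇒ 3j(5 1 4; 0 0 0)² = 5/99, sgn -1
Racah Σ t=2..2: t=2:+1/10080 = 1/10080
⇒ 3j(5 1 4; -4 1 3)² = 4/55, sgn -1
4πI² = N·(3j₀)²·(3jₘ)² = 12/11
I = +1·√(1.09091/4π) = 0.29463840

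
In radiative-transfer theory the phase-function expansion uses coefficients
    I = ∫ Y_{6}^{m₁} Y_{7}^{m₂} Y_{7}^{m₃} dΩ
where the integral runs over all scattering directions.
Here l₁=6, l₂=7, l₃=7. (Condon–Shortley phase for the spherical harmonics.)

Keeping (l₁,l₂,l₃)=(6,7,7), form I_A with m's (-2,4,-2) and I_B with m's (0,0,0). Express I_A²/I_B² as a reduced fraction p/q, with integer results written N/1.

231/250

l's match ⇒ only the (l;m) 3-j factors differ between A and B.
A: triangle coeff Δ(6,7,7) = 1/2444321880; Σ_t [3,6]: t=3:−1/174182400 t=4:+1/11612160 t=5:−1/6220800 t=6:+1/24883200 = -1/24883200; (3j)²=28/4199 [(6 7 7; -2 4 -2)], sign=+1
B: triangle coeff Δ(6,7,7) = 1/2444321880; Σ_t [0,6]: t=0:+1/2612736000 t=1:−1/20736000 t=2:+1/1658880 t=3:−1/746496 t=4:+1/1658880 t=5:−1/20736000 t=6:+1/2612736000 = -1/4354560; (3j)²=1000/138567 [(6 7 7; 0 0 0)], sign=+1
I_A²/I_B² = (28/4199)/(1000/138567) = 231/250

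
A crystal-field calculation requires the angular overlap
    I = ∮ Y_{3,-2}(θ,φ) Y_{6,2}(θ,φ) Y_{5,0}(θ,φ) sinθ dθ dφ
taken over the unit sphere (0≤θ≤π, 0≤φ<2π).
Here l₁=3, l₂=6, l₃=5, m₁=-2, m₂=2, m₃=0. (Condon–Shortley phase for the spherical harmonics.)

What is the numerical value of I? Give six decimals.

m-sum 0 ✓  L=14 even ✓  3≤5≤9 ✓
Π(2lᵢ+1) = 7×13×11 = 1001
triangle coeff Δ(3,6,5) = 1/675675
Σ_t [1,3]: t=1:−1/8640 t=2:+1/2304 t=3:−1/8640 = 7/34560
(3j)²=7/429 [(3 6 5; 0 0 0)], sign=-1
Σ_t [3,4]: t=3:−1/8640 t=4:+1/13824 = -1/23040
(3j)²=2/429 [(3 6 5; -2 2 0)], sign=+1
⇒ 4πI² = 98/1287
I = (-1)√(98/1287/(4π)) = -0.07784287

-0.077843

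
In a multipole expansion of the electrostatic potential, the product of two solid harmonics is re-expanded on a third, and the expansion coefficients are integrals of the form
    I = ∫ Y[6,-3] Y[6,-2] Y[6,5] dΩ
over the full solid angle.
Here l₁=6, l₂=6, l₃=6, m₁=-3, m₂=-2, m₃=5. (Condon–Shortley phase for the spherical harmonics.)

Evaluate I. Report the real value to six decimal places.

Checks pass: Σm=0; 18 even; l₃=6∈[0,12].
(2·6+1)(2·6+1)(2·6+1) = 2197
Δ: 6! 6! 6! / 19! → 1/325909584
sum: t=0:+1/373248000 t=1:−1/1728000 t=2:+1/110592 t=3:−1/46656 t=4:+1/110592 t=5:−1/1728000 t=6:+1/373248000 = -7/1555200
3j²(6 6 6; 0 0 0) = Δ·Π!·Σ² = 400/46189  (sign -1)
sum: t=3:−1/3110400 t=4:+1/4147200 = -1/12441600
3j²(6 6 6; -3 -2 5) = Δ·Π!·Σ² = 7/4199  (sign +1)
combine: 4πI² = 2197·400/46189·7/4199 = 36400/1147619
take √, sign -1: I = -0.05023968

-0.050240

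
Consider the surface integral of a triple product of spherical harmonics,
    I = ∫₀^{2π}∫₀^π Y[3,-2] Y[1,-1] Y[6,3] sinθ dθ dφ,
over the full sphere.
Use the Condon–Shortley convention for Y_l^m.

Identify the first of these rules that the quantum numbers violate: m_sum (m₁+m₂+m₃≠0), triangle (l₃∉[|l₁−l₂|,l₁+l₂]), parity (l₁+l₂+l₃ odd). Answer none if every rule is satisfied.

m₁+m₂+m₃ = -2 − 1 + 3 = 0  ✓
triangle: |3−1|=2 ≤ l₃=6 ≤ 3+1=4  ✗
parity: l₁+l₂+l₃ = 10 is even

triangle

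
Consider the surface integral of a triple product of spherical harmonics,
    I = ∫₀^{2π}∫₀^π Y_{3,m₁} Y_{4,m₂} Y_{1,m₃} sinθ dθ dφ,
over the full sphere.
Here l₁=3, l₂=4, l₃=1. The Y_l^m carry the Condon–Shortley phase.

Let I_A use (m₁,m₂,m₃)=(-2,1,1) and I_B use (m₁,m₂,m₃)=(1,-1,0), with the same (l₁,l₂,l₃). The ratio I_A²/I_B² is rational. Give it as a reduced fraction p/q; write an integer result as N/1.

Same 3,4,1: normalisation and zero-m 3j drop out of the ratio.
A: Δ: 6! 0! 2! / 9! → 1/252; sum: t=5:−1/240 = -1/240; 3j²(3 4 1; -2 1 1) = Δ·Π!·Σ² = 1/84  (sign -1)
B: Δ: 6! 0! 2! / 9! → 1/252; sum: t=2:+1/48 = 1/48; 3j²(3 4 1; 1 -1 0) = Δ·Π!·Σ² = 5/84  (sign -1)
I_A²/I_B² = (1/84)/(5/84) = 1/5

1/5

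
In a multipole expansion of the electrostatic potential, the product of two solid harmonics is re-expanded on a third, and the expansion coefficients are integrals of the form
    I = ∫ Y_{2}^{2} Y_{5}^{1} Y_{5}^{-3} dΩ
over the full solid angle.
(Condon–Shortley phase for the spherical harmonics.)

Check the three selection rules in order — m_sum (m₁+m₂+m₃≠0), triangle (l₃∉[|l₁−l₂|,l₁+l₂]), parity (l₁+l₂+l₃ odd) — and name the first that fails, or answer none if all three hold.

azimuthal sum: 2 + 1 − 3 = 0  ✓
3 ≤ 5 ≤ 7 (triangle on l)  ✓
L = 2 + 5 + 5 = 12 (even)  ✓

none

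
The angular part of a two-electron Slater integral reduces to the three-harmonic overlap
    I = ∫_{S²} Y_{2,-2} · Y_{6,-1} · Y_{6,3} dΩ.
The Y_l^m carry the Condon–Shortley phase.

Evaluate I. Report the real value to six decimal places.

0.177674

Rules hold: Σm=0, L=14 even, 4≤6≤8.
N = 5·13·13 = 845
Δ = 2!·2!·10!/15! = 1/90090
Racah Σ t=0..2: t=0:+1/69120 t=1:−1/14400 t=2:+1/69120 = -7/172800
⇒ 3j(2 6 6; 0 0 0)² = 14/715, sgn -1
Racah Σ t=2..2: t=2:+1/120960 = 1/120960
⇒ 3j(2 6 6; -2 -1 3)² = 24/1001, sgn -1
4πI² = N·(3j₀)²·(3jₘ)² = 48/121
I = +1·√(0.396694/4π) = 0.17767364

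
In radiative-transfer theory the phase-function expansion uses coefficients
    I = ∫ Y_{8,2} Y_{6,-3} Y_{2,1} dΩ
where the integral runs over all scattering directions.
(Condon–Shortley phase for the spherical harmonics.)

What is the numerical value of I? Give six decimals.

m-sum 0 ✓  L=16 even ✓  2≤2≤14 ✓
Π(2lᵢ+1) = 17×13×5 = 1105
triangle coeff Δ(8,6,2) = 1/30940
Σ_t [6,6]: t=6:+1/2073600 = 1/2073600
(3j)²=28/1105 [(8 6 2; 0 0 0)], sign=+1
Σ_t [3,3]: t=3:−1/13063680 = -1/13063680
(3j)²=10/1547 [(8 6 2; 2 -3 1)], sign=+1
⇒ 4πI² = 40/221
I = (+1)√(40/221/(4π)) = 0.12001318

0.120013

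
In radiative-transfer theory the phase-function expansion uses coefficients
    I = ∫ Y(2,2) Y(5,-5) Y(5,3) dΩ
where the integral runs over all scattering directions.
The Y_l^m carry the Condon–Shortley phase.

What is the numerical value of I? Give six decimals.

0.088588

Checks pass: Σm=0; 12 even; l₃=5∈[3,7].
(2·2+1)(2·5+1)(2·5+1) = 605
Δ: 2! 2! 8! / 13! → 1/38610
sum: t=0:+1/2880 t=1:−1/576 t=2:+1/2880 = -1/960
3j²(2 5 5; 0 0 0) = Δ·Π!·Σ² = 10/429  (sign +1)
sum: t=0:+1/161280 = 1/161280
3j²(2 5 5; 2 -5 3) = Δ·Π!·Σ² = 1/143  (sign +1)
combine: 4πI² = 605·10/429·1/143 = 50/507
take √, sign +1: I = 0.08858824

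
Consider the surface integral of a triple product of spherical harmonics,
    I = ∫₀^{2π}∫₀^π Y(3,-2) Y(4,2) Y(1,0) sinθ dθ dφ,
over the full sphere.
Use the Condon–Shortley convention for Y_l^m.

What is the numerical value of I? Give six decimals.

m-sum 0 ✓  L=8 even ✓  1≤1≤7 ✓
Π(2lᵢ+1) = 7×9×3 = 189
triangle coeff Δ(3,4,1) = 1/252
Σ_t [3,3]: t=3:−1/36 = -1/36
(3j)²=4/63 [(3 4 1; 0 0 0)], sign=+1
Σ_t [5,5]: t=5:−1/120 = -1/120
(3j)²=1/21 [(3 4 1; -2 2 0)], sign=+1
⇒ 4πI² = 4/7
I = (+1)√(4/7/(4π)) = 0.21324362

0.213244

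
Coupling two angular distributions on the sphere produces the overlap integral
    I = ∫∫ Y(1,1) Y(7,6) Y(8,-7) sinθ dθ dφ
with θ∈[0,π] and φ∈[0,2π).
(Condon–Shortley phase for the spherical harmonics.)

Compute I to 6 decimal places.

-0.313531

Checks pass: Σm=0; 16 even; l₃=8∈[6,8].
(2·1+1)(2·7+1)(2·8+1) = 765
Δ: 0! 2! 14! / 17! → 1/2040
sum: t=0:+1/25401600 = 1/25401600
3j²(1 7 8; 0 0 0) = Δ·Π!·Σ² = 8/255  (sign +1)
sum: t=0:+1/12454041600 = 1/12454041600
3j²(1 7 8; 1 6 -7) = Δ·Π!·Σ² = 7/136  (sign -1)
combine: 4πI² = 765·8/255·7/136 = 21/17
take √, sign -1: I = -0.31353083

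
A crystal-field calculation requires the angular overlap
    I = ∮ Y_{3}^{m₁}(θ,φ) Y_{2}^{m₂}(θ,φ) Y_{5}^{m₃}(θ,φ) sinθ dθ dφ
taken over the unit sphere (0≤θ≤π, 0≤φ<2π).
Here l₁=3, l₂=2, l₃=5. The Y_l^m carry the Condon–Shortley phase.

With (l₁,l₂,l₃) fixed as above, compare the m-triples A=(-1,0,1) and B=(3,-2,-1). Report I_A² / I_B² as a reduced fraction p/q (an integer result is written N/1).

l's match ⇒ only the (l;m) 3-j factors differ between A and B.
A: triangle coeff Δ(3,2,5) = 1/2310; Σ_t [0,0]: t=0:+1/192 = 1/192; (3j)²=3/77 [(3 2 5; -1 0 1)], sign=+1
B: triangle coeff Δ(3,2,5) = 1/2310; Σ_t [0,0]: t=0:+1/17280 = 1/17280; (3j)²=1/2310 [(3 2 5; 3 -2 -1)], sign=+1
I_A²/I_B² = (3/77)/(1/2310) = 90/1

90/1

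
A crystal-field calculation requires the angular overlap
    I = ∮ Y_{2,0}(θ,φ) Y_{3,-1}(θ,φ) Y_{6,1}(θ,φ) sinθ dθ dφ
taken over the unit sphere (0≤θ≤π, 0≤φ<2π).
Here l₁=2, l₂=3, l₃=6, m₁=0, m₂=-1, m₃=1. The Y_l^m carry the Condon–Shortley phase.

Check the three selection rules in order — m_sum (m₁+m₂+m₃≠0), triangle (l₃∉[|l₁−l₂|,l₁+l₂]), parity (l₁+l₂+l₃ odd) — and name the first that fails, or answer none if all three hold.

Σmᵢ = 0  ✓
l₃∈[|l₁−l₂|,l₁+l₂]=[1,5], have l₃=6  ✗
Σlᵢ = 11 ⇒ odd

triangle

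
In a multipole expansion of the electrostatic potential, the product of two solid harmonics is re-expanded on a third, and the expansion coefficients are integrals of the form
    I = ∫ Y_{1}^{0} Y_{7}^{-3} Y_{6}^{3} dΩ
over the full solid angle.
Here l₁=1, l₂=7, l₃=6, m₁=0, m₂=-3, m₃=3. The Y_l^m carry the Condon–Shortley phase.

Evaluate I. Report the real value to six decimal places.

Rules hold: Σm=0, L=14 even, 6≤6≤8.
N = 3·15·13 = 585
Δ = 2!·0!·12!/15! = 1/1365
Racah Σ t=1..1: t=1:−1/518400 = -1/518400
⇒ 3j(1 7 6; 0 0 0)² = 7/195, sgn -1
Racah Σ t=1..1: t=1:−1/2177280 = -1/2177280
⇒ 3j(1 7 6; 0 -3 3)² = 8/273, sgn +1
4πI² = N·(3j₀)²·(3jₘ)² = 8/13
I = -1·√(0.615385/4π) = -0.22129336

-0.221293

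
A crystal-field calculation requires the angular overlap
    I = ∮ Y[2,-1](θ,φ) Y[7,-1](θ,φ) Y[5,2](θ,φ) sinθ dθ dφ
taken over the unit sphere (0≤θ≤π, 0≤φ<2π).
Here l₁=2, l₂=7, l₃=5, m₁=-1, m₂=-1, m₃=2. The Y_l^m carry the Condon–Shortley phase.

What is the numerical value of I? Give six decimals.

-0.143343

Rules hold: Σm=0, L=14 even, 5≤5≤9.
N = 5·15·11 = 825
Δ = 4!·0!·10!/15! = 1/15015
Racah Σ t=2..2: t=2:+1/57600 = 1/57600
⇒ 3j(2 7 5; 0 0 0)² = 21/715, sgn -1
Racah Σ t=3..3: t=3:−1/181440 = -1/181440
⇒ 3j(2 7 5; -1 -1 2)² = 32/3003, sgn +1
4πI² = N·(3j₀)²·(3jₘ)² = 480/1859
I = -1·√(0.258203/4π) = -0.14334284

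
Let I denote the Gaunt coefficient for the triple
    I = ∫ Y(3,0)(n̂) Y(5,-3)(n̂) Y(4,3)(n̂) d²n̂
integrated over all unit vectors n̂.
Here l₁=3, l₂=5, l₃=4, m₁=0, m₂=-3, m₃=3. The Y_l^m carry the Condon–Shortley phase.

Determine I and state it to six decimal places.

0.103862

Rules hold: Σm=0, L=12 even, 2≤4≤8.
N = 7·11·9 = 693
Δ = 4!·2!·6!/13! = 1/180180
Racah Σ t=1..3: t=1:−1/576 t=2:+1/144 t=3:−1/576 = 1/288
⇒ 3j(3 5 4; 0 0 0)² = 20/1001, sgn +1
Racah Σ t=1..2: t=1:−1/1440 t=2:+1/2880 = -1/2880
⇒ 3j(3 5 4; 0 -3 3)² = 7/715, sgn +1
4πI² = N·(3j₀)²·(3jₘ)² = 252/1859
I = +1·√(0.135557/4π) = 0.10386175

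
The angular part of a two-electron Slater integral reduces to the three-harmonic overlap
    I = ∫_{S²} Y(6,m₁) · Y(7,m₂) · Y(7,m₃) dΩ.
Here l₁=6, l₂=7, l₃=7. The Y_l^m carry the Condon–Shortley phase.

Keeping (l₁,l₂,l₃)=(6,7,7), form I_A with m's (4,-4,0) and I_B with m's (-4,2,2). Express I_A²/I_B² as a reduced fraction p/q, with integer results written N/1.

11/1050

l's match ⇒ only the (l;m) 3-j factors differ between A and B.
A: triangle coeff Δ(6,7,7) = 1/2444321880; Σ_t [0,2]: t=0:+1/24883200 t=1:−1/20736000 t=2:+1/174182400 = -1/435456000; (3j)²=2/20995 [(6 7 7; 4 -4 0)], sign=+1
B: triangle coeff Δ(6,7,7) = 1/2444321880; Σ_t [4,6]: t=4:+1/24883200 t=5:−1/8294400 t=6:+1/24883200 = -1/24883200; (3j)²=420/46189 [(6 7 7; -4 2 2)], sign=+1
I_A²/I_B² = (2/20995)/(420/46189) = 11/1050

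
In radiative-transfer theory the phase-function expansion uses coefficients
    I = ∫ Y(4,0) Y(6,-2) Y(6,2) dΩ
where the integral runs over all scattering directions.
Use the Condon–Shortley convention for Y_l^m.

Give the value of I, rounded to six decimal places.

0.016594

Checks pass: Σm=0; 16 even; l₃=6∈[2,10].
(2·4+1)(2·6+1)(2·6+1) = 1521
Δ: 4! 4! 8! / 17! → 1/15315300
sum: t=0:+1/829440 t=1:−1/25920 t=2:+1/9216 t=3:−1/25920 t=4:+1/829440 = 7/207360
3j²(4 6 6; 0 0 0) = Δ·Π!·Σ² = 28/2431  (sign +1)
sum: t=0:+1/331776 t=1:−1/25920 t=2:+1/23040 t=3:−1/181440 t=4:+1/23224320 = 11/4644864
3j²(4 6 6; 0 -2 2) = Δ·Π!·Σ² = 11/55692  (sign +1)
combine: 4πI² = 1521·28/2431·11/55692 = 1/289
take √, sign +1: I = 0.01659381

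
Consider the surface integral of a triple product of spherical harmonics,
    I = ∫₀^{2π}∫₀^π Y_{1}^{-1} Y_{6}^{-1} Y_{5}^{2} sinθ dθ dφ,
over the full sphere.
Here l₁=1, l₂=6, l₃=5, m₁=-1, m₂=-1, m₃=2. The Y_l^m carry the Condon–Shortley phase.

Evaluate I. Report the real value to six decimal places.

Rules hold: Σm=0, L=12 even, 5≤5≤7.
N = 3·13·11 = 429
Δ = 2!·0!·10!/13! = 1/858
Racah Σ t=1..1: t=1:−1/14400 = -1/14400
⇒ 3j(1 6 5; 0 0 0)² = 6/143, sgn +1
Racah Σ t=2..2: t=2:+1/60480 = 1/60480
⇒ 3j(1 6 5; -1 -1 2)² = 5/429, sgn -1
4πI² = N·(3j₀)²·(3jₘ)² = 30/143
I = -1·√(0.20979/4π) = -0.12920749

-0.129207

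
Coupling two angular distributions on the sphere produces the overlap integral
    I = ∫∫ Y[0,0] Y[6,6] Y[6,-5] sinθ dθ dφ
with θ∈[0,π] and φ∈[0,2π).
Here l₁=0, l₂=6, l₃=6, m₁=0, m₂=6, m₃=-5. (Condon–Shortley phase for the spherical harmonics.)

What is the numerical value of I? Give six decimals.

m-sum = 0 + 6 − 5 = 1 ≠ 0 ⇒ I = 0

0.000000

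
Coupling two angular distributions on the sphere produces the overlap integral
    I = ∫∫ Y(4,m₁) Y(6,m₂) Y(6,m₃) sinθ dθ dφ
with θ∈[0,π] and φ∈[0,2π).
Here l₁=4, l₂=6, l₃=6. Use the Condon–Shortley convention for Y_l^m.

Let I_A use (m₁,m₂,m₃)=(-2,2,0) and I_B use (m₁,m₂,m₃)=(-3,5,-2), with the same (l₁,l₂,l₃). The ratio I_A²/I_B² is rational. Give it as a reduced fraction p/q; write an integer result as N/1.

22/49

Shared (l₁,l₂,l₃)=(4,6,6): N and (l;000)² cancel in I_A²/I_B².
A: Δ = 4!·4!·8!/17! = 1/15315300; Racah Σ t=2..4: t=2:+1/138240 t=3:−1/25920 t=4:+1/55296 = -11/829440; ⇒ 3j(4 6 6; -2 2 0)² = 11/1326, sgn -1
B: Δ = 4!·4!·8!/17! = 1/15315300; Racah Σ t=3..4: t=3:−1/5806080 t=4:+1/725760 = 1/829440; ⇒ 3j(4 6 6; -3 5 -2)² = 49/2652, sgn +1
I_A²/I_B² = (11/1326)/(49/2652) = 22/49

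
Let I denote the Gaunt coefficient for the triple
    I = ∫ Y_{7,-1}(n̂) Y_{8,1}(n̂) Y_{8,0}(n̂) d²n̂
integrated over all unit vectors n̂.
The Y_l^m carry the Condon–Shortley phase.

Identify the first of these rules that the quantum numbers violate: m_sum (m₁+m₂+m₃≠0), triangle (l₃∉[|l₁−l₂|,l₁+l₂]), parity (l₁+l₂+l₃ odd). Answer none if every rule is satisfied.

parity

m₁+m₂+m₃ = -1 + 1 + 0 = 0  ✓
triangle: |7−8|=1 ≤ l₃=8 ≤ 7+8=15  ✓
parity: l₁+l₂+l₃ = 23 is odd  ✗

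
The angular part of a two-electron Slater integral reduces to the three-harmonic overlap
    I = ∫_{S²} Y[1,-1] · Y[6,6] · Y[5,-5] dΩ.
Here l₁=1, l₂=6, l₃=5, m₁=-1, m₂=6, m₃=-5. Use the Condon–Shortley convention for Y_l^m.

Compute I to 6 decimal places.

Rules hold: Σm=0, L=12 even, 5≤5≤7.
N = 3·13·11 = 429
Δ = 2!·0!·10!/13! = 1/858
Racah Σ t=1..1: t=1:−1/14400 = -1/14400
⇒ 3j(1 6 5; 0 0 0)² = 6/143, sgn +1
Racah Σ t=2..2: t=2:+1/7257600 = 1/7257600
⇒ 3j(1 6 5; -1 6 -5)² = 1/13, sgn +1
4πI² = N·(3j₀)²·(3jₘ)² = 18/13
I = +1·√(1.38462/4π) = 0.33194004

0.331940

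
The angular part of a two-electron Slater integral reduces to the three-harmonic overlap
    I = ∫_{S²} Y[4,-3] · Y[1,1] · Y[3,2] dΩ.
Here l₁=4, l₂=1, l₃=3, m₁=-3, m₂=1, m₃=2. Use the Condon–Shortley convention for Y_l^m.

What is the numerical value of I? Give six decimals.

-0.282095

Rules hold: Σm=0, L=8 even, 3≤3≤5.
N = 9·3·7 = 189
Δ = 2!·6!·0!/9! = 1/252
Racah Σ t=1..1: t=1:−1/36 = -1/36
⇒ 3j(4 1 3; 0 0 0)² = 4/63, sgn +1
Racah Σ t=2..2: t=2:+1/240 = 1/240
⇒ 3j(4 1 3; -3 1 2)² = 1/12, sgn -1
4πI² = N·(3j₀)²·(3jₘ)² = 1/1
I = -1·√(1/4π) = -0.28209479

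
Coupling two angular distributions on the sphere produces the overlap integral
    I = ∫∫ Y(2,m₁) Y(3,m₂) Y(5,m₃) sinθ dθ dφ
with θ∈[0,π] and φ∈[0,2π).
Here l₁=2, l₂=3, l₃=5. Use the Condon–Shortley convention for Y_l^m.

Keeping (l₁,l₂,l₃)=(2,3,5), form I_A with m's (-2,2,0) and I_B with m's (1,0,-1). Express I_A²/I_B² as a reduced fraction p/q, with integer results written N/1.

Shared (l₁,l₂,l₃)=(2,3,5): N and (l;000)² cancel in I_A²/I_B².
A: Δ = 0!·4!·6!/11! = 1/2310; Racah Σ t=0..0: t=0:+1/2880 = 1/2880; ⇒ 3j(2 3 5; -2 2 0)² = 1/462, sgn -1
B: Δ = 0!·4!·6!/11! = 1/2310; Racah Σ t=0..0: t=0:+1/216 = 1/216; ⇒ 3j(2 3 5; 1 0 -1)² = 8/231, sgn +1
I_A²/I_B² = (1/462)/(8/231) = 1/16

1/16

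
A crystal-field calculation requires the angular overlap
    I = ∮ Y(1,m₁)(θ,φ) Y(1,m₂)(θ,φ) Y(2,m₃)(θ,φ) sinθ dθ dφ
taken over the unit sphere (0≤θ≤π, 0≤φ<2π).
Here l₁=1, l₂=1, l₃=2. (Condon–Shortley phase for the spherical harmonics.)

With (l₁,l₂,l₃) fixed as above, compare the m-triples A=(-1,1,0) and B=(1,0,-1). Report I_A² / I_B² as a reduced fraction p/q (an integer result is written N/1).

1/3

Same 1,1,2: normalisation and zero-m 3j drop out of the ratio.
A: Δ: 0! 2! 2! / 5! → 1/30; sum: t=0:+1/4 = 1/4; 3j²(1 1 2; -1 1 0) = Δ·Π!·Σ² = 1/30  (sign +1)
B: Δ: 0! 2! 2! / 5! → 1/30; sum: t=0:+1/2 = 1/2; 3j²(1 1 2; 1 0 -1) = Δ·Π!·Σ² = 1/10  (sign -1)
I_A²/I_B² = (1/30)/(1/10) = 1/3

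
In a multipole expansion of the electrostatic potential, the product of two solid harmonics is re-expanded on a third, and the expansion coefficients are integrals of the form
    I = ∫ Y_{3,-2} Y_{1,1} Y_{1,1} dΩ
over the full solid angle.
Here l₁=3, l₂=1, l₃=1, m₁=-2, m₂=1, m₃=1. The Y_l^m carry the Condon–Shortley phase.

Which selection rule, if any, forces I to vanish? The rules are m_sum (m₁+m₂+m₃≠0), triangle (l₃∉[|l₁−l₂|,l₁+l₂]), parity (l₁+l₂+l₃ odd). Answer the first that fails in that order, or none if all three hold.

m₁+m₂+m₃ = -2 + 1 + 1 = 0  ✓
triangle: |3−1|=2 ≤ l₃=1 ≤ 3+1=4  ✗
parity: l₁+l₂+l₃ = 5 is odd

triangle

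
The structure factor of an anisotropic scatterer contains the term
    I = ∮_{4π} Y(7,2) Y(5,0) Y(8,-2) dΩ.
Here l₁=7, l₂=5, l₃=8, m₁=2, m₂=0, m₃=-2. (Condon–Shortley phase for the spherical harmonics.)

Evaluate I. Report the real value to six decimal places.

Rules hold: Σm=0, L=20 even, 2≤8≤12.
N = 15·11·17 = 2805
Δ = 4!·10!·6!/21! = 1/814773960
Racah Σ t=0..4: t=0:+1/87091200 t=1:−1/4976640 t=2:+1/2073600 t=3:−1/4976640 t=4:+1/87091200 = 1/9676800
⇒ 3j(7 5 8; 0 0 0)² = 360/46189, sgn +1
Racah Σ t=0..4: t=0:+1/41472000 t=1:−1/4976640 t=2:+1/4354560 t=3:−1/23224320 t=4:+1/1045094400 = 1/93312000
⇒ 3j(7 5 8; 2 0 -2)² = 32/138567, sgn +1
4πI² = N·(3j₀)²·(3jₘ)² = 57600/11408683
I = +1·√(0.00504879/4π) = 0.02004419

0.020044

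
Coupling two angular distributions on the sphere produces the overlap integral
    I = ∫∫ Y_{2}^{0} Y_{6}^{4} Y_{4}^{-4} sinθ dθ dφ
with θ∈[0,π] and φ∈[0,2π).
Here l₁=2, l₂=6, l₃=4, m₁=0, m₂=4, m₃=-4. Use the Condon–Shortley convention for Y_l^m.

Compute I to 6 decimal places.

0.106690

m-sum 0 ✓  L=12 even ✓  4≤4≤8 ✓
Π(2lᵢ+1) = 5×13×9 = 585
triangle coeff Δ(2,6,4) = 1/6435
Σ_t [2,2]: t=2:+1/2304 = 1/2304
(3j)²=5/143 [(2 6 4; 0 0 0)], sign=+1
Σ_t [2,2]: t=2:+1/161280 = 1/161280
(3j)²=1/143 [(2 6 4; 0 4 -4)], sign=+1
⇒ 4πI² = 225/1573
I = (+1)√(225/1573/(4π)) = 0.10668957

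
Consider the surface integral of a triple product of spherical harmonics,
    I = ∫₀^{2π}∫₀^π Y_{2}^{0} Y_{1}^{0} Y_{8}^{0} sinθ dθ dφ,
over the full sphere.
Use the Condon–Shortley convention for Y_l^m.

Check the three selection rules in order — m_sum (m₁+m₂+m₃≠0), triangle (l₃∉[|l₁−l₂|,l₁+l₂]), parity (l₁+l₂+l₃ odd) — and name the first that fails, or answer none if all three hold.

m₁+m₂+m₃ = 0 + 0 + 0 = 0  ✓
triangle: |2−1|=1 ≤ l₃=8 ≤ 2+1=3  ✗
parity: l₁+l₂+l₃ = 11 is odd

triangle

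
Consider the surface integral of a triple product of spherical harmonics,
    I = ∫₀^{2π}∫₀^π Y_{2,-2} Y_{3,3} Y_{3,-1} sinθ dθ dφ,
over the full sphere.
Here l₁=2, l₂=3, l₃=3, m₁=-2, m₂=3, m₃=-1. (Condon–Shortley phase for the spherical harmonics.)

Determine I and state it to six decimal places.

m-sum 0 ✓  L=8 even ✓  1≤3≤5 ✓
Π(2lᵢ+1) = 5×7×7 = 245
triangle coeff Δ(2,3,3) = 1/3780
Σ_t [0,2]: t=0:+1/24 t=1:−1/4 t=2:+1/24 = -1/6
(3j)²=4/105 [(2 3 3; 0 0 0)], sign=+1
Σ_t [2,2]: t=2:+1/96 = 1/96
(3j)²=1/42 [(2 3 3; -2 3 -1)], sign=+1
⇒ 4πI² = 2/9
I = (+1)√(2/9/(4π)) = 0.13298076

0.132981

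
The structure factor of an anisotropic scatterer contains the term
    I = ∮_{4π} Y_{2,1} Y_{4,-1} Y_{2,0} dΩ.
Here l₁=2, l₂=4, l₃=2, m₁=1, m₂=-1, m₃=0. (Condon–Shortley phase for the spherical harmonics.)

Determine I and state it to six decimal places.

Rules hold: Σm=0, L=8 even, 2≤2≤6.
N = 5·9·5 = 225
Δ = 4!·0!·4!/9! = 1/630
Racah Σ t=2..2: t=2:+1/16 = 1/16
⇒ 3j(2 4 2; 0 0 0)² = 2/35, sgn +1
Racah Σ t=1..1: t=1:−1/24 = -1/24
⇒ 3j(2 4 2; 1 -1 0)² = 1/21, sgn -1
4πI² = N·(3j₀)²·(3jₘ)² = 30/49
I = -1·√(0.612245/4π) = -0.22072812

-0.220728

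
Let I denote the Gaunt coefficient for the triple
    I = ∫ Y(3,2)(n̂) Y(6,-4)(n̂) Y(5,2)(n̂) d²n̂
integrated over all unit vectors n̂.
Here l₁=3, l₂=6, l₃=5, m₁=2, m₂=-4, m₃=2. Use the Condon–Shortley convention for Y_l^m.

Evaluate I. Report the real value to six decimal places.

0.088266

Rules hold: Σm=0, L=14 even, 3≤5≤9.
N = 7·13·11 = 1001
Δ = 4!·2!·8!/15! = 1/675675
Racah Σ t=1..3: t=1:−1/8640 t=2:+1/2304 t=3:−1/8640 = 7/34560
⇒ 3j(3 6 5; 0 0 0)² = 7/429, sgn -1
Racah Σ t=0..1: t=0:+1/34560 t=1:−1/60480 = 1/80640
⇒ 3j(3 6 5; 2 -4 2)² = 6/1001, sgn -1
4πI² = N·(3j₀)²·(3jₘ)² = 14/143
I = +1·√(0.0979021/4π) = 0.08826552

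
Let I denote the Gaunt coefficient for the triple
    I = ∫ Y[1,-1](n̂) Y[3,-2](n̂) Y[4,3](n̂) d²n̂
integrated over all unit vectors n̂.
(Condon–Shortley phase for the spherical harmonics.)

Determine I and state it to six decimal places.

-0.282095

Rules hold: Σm=0, L=8 even, 2≤4≤4.
N = 3·7·9 = 189
Δ = 0!·2!·6!/9! = 1/252
Racah Σ t=0..0: t=0:+1/36 = 1/36
⇒ 3j(1 3 4; 0 0 0)² = 4/63, sgn +1
Racah Σ t=0..0: t=0:+1/240 = 1/240
⇒ 3j(1 3 4; -1 -2 3)² = 1/12, sgn -1
4πI² = N·(3j₀)²·(3jₘ)² = 1/1
I = -1·√(1/4π) = -0.28209479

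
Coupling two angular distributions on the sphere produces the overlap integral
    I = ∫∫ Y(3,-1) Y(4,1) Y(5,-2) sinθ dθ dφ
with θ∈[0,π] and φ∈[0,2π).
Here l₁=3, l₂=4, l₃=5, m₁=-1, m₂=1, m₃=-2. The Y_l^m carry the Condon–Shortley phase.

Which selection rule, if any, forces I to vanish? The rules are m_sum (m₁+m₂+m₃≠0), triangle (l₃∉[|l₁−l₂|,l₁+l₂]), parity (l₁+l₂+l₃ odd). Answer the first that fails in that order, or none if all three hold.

m_sum

azimuthal sum: -1 + 1 − 2 = -2  ✗
1 ≤ 5 ≤ 7 (triangle on l)
L = 3 + 4 + 5 = 12 (even)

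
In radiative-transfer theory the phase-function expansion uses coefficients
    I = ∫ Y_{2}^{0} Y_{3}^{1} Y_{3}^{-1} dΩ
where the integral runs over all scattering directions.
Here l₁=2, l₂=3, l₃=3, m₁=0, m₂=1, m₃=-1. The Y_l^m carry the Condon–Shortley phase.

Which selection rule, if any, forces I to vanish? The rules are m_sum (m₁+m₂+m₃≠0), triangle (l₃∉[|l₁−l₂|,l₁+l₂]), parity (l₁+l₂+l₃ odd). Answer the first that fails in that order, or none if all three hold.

azimuthal sum: 0 + 1 − 1 = 0  ✓
1 ≤ 3 ≤ 5 (triangle on l)  ✓
L = 2 + 3 + 3 = 8 (even)  ✓

none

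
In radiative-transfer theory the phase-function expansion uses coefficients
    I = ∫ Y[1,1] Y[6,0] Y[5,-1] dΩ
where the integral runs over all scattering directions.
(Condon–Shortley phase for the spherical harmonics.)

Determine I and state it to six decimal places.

Checks pass: Σm=0; 12 even; l₃=5∈[5,7].
(2·1+1)(2·6+1)(2·5+1) = 429
Δ: 2! 0! 10! / 13! → 1/858
sum: t=1:−1/14400 = -1/14400
3j²(1 6 5; 0 0 0) = Δ·Π!·Σ² = 6/143  (sign +1)
sum: t=0:+1/34560 = 1/34560
3j²(1 6 5; 1 0 -1) = Δ·Π!·Σ² = 5/286  (sign +1)
combine: 4πI² = 429·6/143·5/286 = 45/143
take √, sign +1: I = 0.15824621

0.158246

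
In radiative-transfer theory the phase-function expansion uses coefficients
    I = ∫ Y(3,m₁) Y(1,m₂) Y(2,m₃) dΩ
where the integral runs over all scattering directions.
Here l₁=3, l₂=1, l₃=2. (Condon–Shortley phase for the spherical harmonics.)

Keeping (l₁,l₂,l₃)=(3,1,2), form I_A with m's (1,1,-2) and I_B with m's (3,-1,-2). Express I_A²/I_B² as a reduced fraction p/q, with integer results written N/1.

1/15

l's match ⇒ only the (l;m) 3-j factors differ between A and B.
A: triangle coeff Δ(3,1,2) = 1/105; Σ_t [2,2]: t=2:+1/48 = 1/48; (3j)²=1/105 [(3 1 2; 1 1 -2)], sign=+1
B: triangle coeff Δ(3,1,2) = 1/105; Σ_t [0,0]: t=0:+1/48 = 1/48; (3j)²=1/7 [(3 1 2; 3 -1 -2)], sign=+1
I_A²/I_B² = (1/105)/(1/7) = 1/15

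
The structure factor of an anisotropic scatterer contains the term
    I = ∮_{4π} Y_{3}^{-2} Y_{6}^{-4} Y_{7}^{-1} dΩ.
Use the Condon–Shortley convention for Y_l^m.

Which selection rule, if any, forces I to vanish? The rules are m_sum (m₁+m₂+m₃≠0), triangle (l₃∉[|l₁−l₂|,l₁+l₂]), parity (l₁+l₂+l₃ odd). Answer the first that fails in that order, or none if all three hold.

m_sum

azimuthal sum: -2 − 4 − 1 = -7  ✗
3 ≤ 7 ≤ 9 (triangle on l)
L = 3 + 6 + 7 = 16 (even)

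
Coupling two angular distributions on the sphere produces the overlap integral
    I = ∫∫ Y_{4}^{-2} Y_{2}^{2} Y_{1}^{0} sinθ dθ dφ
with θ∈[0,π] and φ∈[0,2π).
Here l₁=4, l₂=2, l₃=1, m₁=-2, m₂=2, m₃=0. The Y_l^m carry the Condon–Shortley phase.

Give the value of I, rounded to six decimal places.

0.000000

triangle: need 2≤l₃≤6, have 1; I=0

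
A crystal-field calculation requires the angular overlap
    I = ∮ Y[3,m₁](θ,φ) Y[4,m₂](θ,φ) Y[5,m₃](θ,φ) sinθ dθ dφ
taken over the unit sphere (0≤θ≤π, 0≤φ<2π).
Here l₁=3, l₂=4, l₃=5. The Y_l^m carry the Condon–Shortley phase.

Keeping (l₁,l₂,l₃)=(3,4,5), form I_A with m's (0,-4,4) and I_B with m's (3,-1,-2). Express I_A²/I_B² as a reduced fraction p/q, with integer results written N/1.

l's match ⇒ only the (l;m) 3-j factors differ between A and B.
A: triangle coeff Δ(3,4,5) = 1/180180; Σ_t [0,0]: t=0:+1/8640 = 1/8640; (3j)²=28/715 [(3 4 5; 0 -4 4)], sign=-1
B: triangle coeff Δ(3,4,5) = 1/180180; Σ_t [0,0]: t=0:+1/1728 = 1/1728; (3j)²=25/858 [(3 4 5; 3 -1 -2)], sign=-1
I_A²/I_B² = (28/715)/(25/858) = 168/125

168/125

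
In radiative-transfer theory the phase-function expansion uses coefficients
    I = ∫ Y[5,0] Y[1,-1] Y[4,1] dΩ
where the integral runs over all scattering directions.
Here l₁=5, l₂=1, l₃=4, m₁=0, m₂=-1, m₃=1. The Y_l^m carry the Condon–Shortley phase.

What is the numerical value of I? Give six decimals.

0.155288

Checks pass: Σm=0; 10 even; l₃=4∈[4,6].
(2·5+1)(2·1+1)(2·4+1) = 297
Δ: 2! 8! 0! / 11! → 1/495
sum: t=1:−1/576 = -1/576
3j²(5 1 4; 0 0 0) = Δ·Π!·Σ² = 5/99  (sign -1)
sum: t=0:+1/1440 = 1/1440
3j²(5 1 4; 0 -1 1) = Δ·Π!·Σ² = 2/99  (sign -1)
combine: 4πI² = 297·5/99·2/99 = 10/33
take √, sign +1: I = 0.15528807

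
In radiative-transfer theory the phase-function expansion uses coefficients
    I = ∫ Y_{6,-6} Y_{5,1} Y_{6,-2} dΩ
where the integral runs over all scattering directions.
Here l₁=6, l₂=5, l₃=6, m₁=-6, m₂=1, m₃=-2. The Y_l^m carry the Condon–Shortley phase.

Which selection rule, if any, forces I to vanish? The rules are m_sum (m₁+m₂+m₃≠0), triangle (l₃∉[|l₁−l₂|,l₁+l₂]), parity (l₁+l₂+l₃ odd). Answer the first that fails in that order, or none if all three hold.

Σmᵢ = -7  ✗
l₃∈[|l₁−l₂|,l₁+l₂]=[1,11], have l₃=6
Σlᵢ = 17 ⇒ odd

m_sum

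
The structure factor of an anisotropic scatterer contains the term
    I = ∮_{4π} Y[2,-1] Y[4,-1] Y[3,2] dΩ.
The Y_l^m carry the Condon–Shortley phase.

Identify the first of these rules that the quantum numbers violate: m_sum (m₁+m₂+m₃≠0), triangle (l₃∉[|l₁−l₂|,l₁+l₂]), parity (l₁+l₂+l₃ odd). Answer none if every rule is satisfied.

azimuthal sum: -1 − 1 + 2 = 0  ✓
2 ≤ 3 ≤ 6 (triangle on l)  ✓
L = 2 + 4 + 3 = 9 (odd)  ✗

parity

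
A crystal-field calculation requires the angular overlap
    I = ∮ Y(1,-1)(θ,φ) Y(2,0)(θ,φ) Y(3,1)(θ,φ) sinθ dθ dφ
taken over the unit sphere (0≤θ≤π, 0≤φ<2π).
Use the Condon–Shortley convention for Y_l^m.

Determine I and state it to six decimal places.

Rules hold: Σm=0, L=6 even, 1≤3≤3.
N = 3·5·7 = 105
Δ = 0!·2!·4!/7! = 1/105
Racah Σ t=0..0: t=0:+1/4 = 1/4
⇒ 3j(1 2 3; 0 0 0)² = 3/35, sgn -1
Racah Σ t=0..0: t=0:+1/8 = 1/8
⇒ 3j(1 2 3; -1 0 1)² = 2/35, sgn +1
4πI² = N·(3j₀)²·(3jₘ)² = 18/35
I = -1·√(0.514286/4π) = -0.20230066

-0.202301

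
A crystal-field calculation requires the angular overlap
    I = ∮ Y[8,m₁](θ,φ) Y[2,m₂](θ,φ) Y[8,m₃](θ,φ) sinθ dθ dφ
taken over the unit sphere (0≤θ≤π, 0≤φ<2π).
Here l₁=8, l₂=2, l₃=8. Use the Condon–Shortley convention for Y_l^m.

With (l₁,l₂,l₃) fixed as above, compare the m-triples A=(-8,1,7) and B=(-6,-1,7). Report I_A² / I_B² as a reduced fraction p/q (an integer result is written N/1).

Shared (l₁,l₂,l₃)=(8,2,8): N and (l;000)² cancel in I_A²/I_B².
A: Δ = 2!·14!·2!/19! = 1/348840; Racah Σ t=2..2: t=2:+1/174356582400 = 1/174356582400; ⇒ 3j(8 2 8; -8 1 7)² = 5/323, sgn -1
B: Δ = 2!·14!·2!/19! = 1/348840; Racah Σ t=0..1: t=0:+1/174356582400 t=1:−1/12454041600 = -1/13412044800; ⇒ 3j(8 2 8; -6 -1 7)² = 169/7752, sgn +1
I_A²/I_B² = (5/323)/(169/7752) = 120/169

120/169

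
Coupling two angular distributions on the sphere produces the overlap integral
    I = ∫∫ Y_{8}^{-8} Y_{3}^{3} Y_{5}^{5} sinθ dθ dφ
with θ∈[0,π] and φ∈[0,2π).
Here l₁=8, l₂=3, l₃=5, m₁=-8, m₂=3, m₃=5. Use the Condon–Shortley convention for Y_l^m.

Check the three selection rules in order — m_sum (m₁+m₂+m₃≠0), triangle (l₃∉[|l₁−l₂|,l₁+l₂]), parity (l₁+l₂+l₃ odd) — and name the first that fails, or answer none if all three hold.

none

azimuthal sum: -8 + 3 + 5 = 0  ✓
5 ≤ 5 ≤ 11 (triangle on l)  ✓
L = 8 + 3 + 5 = 16 (even)  ✓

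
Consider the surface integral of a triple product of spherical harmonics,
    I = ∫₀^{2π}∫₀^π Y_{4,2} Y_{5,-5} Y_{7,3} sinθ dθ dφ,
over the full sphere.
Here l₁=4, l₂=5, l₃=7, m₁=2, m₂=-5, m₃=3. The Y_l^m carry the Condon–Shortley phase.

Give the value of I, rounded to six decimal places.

m-sum 0 ✓  L=16 even ✓  1≤7≤9 ✓
Π(2lᵢ+1) = 9×11×15 = 1485
triangle coeff Δ(4,5,7) = 1/6126120
Σ_t [0,2]: t=0:+1/69120 t=1:−1/20736 t=2:+1/69120 = -1/51840
(3j)²=280/21879 [(4 5 7; 0 0 0)], sign=+1
Σ_t [0,0]: t=0:+1/3870720 = 1/3870720
(3j)²=675/136136 [(4 5 7; 2 -5 3)], sign=+1
⇒ 4πI² = 50625/537251
I = (+1)√(50625/537251/(4π)) = 0.08659423

0.086594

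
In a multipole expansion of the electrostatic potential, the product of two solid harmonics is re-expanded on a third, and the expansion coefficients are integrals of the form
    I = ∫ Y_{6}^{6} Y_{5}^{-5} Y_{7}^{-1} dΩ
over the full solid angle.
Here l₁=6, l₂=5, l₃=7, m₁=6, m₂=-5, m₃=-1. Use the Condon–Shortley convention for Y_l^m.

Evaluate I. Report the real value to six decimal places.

-0.030399

m-sum 0 ✓  L=18 even ✓  1≤7≤11 ✓
Π(2lᵢ+1) = 13×11×15 = 2145
triangle coeff Δ(6,5,7) = 1/174594420
Σ_t [0,4]: t=0:+1/4147200 t=1:−1/207360 t=2:+1/82944 t=3:−1/207360 t=4:+1/4147200 = 1/345600
(3j)²=420/46189 [(6 5 7; 0 0 0)], sign=-1
Σ_t [0,0]: t=0:+1/696729600 = 1/696729600
(3j)²=5/8398 [(6 5 7; 6 -5 -1)], sign=+1
⇒ 4πI² = 15750/1356277
I = (-1)√(15750/1356277/(4π)) = -0.03039913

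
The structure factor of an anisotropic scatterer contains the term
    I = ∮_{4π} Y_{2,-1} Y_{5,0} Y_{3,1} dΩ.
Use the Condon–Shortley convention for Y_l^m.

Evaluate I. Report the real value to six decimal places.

Rules hold: Σm=0, L=10 even, 3≤3≤7.
N = 5·11·7 = 385
Δ = 4!·0!·6!/11! = 1/2310
Racah Σ t=2..2: t=2:+1/144 = 1/144
⇒ 3j(2 5 3; 0 0 0)² = 10/231, sgn -1
Racah Σ t=3..3: t=3:−1/288 = -1/288
⇒ 3j(2 5 3; -1 0 1)² = 5/231, sgn -1
4πI² = N·(3j₀)²·(3jₘ)² = 250/693
I = +1·√(0.36075/4π) = 0.16943318

0.169433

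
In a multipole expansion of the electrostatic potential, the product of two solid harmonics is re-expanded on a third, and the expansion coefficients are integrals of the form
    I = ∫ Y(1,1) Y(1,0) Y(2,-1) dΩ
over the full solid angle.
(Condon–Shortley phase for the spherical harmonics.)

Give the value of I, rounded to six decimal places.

-0.218510

Checks pass: Σm=0; 4 even; l₃=2∈[0,2].
(2·1+1)(2·1+1)(2·2+1) = 45
Δ: 0! 2! 2! / 5! → 1/30
sum: t=0:+1/1 = 1/1
3j²(1 1 2; 0 0 0) = Δ·Π!·Σ² = 2/15  (sign +1)
sum: t=0:+1/2 = 1/2
3j²(1 1 2; 1 0 -1) = Δ·Π!·Σ² = 1/10  (sign -1)
combine: 4πI² = 45·2/15·1/10 = 3/5
take √, sign -1: I = -0.21850969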